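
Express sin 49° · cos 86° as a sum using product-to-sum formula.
sin 49° cos 86° = (1/2)[sin(49°+86°) + sin(49°-86°)]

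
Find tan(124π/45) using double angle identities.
tan(124π/45) = 2 tan 62π/45 / (1 - tan²62π/45) = -0.9657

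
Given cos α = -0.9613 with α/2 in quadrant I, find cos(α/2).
cos(α/2) = ±√((1 + cos α)/2); positive since α/2 ∈ QI, so cos(α/2) = 0.1391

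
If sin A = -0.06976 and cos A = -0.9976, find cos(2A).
cos(2A) = cos²A - sin²A = 0.9903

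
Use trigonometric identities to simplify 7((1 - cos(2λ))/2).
7((1 - cos(2λ))/2) = 7(sin²λ) (using Power reduction)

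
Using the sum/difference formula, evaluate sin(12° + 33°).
sin(12° + 33°) = sin 12° cos 33° + cos 12° sin 33° = √2/2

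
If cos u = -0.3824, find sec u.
sec u = 1/cos u = -2.615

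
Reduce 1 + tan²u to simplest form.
1 + tan²u = sec²u (using Pythagorean identity)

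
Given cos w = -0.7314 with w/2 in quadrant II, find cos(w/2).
cos(w/2) = ±√((1 + cos w)/2); negative since w/2 ∈ QII, so cos(w/2) = -0.3665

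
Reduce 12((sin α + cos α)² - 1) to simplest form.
12((sin α + cos α)² - 1) = 12(sin(2α)) (using Pythagorean + double angle)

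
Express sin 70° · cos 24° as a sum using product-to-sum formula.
sin 70° cos 24° = (1/2)[sin(70°+24°) + sin(70°-24°)]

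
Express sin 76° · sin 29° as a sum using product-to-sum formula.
sin 76° sin 29° = (1/2)[cos(76°-29°) - cos(76°+29°)]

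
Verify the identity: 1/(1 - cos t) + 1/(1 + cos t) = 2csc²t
LHS = [(1 + cos t) + (1 - cos t)] / [(1 - cos t)(1 + cos t)] = 2/(1 - cos²t) = 2/sin²t = 2csc²t = RHS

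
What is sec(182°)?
sec(182°) = -1.001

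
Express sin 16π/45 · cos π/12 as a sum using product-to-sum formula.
sin 16π/45 cos π/12 = (1/2)[sin(16π/45+π/12) + sin(16π/45-π/12)]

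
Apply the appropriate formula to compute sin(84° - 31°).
sin(84° - 31°) = sin 84° cos 31° - cos 84° sin 31° = 0.7986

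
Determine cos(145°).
cos(145°) = -0.8192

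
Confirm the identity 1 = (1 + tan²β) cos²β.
RHS = sec²β · cos²β = (1/cos²β) · cos²β = 1 = LHS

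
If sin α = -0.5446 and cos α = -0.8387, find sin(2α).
sin(2α) = 2 sin α cos α = 0.9135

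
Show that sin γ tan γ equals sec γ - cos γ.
RHS = 1/cos γ - cos γ = (1 - cos²γ)/cos γ = sin²γ/cos γ = sin γ · (sin γ/cos γ) = sin γ tan γ = LHS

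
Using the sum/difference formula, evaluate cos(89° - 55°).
cos(89° - 55°) = cos 89° cos 55° + sin 89° sin 55° = 0.829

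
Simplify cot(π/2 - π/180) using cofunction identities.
cot(π/2 - π/180) = tan(π/180)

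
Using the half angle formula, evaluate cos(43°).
cos(43°) = √((1 + cos 86°)/2) = 0.7314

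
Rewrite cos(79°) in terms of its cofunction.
cos(79°) = sin(90° - 79°) = sin(11°)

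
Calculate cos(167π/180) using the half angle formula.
cos(167π/180) = -√((1 + cos 167π/90)/2) = -0.9744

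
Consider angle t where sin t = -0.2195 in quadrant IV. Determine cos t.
cos t = √(1 - sin²t) = 0.9756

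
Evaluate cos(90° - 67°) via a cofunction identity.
cos(90° - 67°) = sin(67°) = 0.9205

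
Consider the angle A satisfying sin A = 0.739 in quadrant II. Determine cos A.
cos A = ±√(1 - sin²A) = -0.6737 (negative in QII)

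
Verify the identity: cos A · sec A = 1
LHS = cos A · (1/cos A) = 1 = RHS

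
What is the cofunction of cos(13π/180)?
cos(13π/180) = sin(π/2 - 13π/180) = sin(77π/180)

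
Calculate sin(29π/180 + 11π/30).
sin(29π/180 + 11π/30) = sin 29π/180 cos 11π/30 + cos 29π/180 sin 11π/30 = 0.9962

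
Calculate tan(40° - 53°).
tan(40° - 53°) = (tan 40° - tan 53°)/(1 + tan 40° tan 53°) = -0.2309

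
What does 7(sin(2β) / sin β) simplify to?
7(sin(2β) / sin β) = 7(2 cos β) (using Double angle)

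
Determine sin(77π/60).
sin(77π/60) = -0.7771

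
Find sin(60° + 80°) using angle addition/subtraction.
sin(60° + 80°) = sin 60° cos 80° + cos 60° sin 80° = 0.6428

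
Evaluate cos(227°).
cos(227°) = -0.682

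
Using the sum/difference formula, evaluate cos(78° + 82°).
cos(78° + 82°) = cos 78° cos 82° - sin 78° sin 82° = -0.9397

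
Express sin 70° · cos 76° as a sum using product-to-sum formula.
sin 70° cos 76° = (1/2)[sin(70°+76°) + sin(70°-76°)]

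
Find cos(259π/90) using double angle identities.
cos(259π/90) = cos²259π/180 - sin²259π/180 = -0.9272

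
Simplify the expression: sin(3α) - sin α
sin(3α) - sin α = 2 cos(2α) sin α (using Sum-to-product)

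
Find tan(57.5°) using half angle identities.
tan(57.5°) = sin 115° / (1 + cos 115°) = 1.57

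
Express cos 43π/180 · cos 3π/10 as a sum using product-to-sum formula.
cos 43π/180 cos 3π/10 = (1/2)[cos(43π/180-3π/10) + cos(43π/180+3π/10)]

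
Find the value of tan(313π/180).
tan(313π/180) = -1.072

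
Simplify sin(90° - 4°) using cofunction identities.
sin(90° - 4°) = cos(4°)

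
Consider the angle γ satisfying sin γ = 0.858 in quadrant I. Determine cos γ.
cos γ = √(1 - sin²γ) = 0.5136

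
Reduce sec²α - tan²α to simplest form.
sec²α - tan²α = 1 (using Pythagorean identity)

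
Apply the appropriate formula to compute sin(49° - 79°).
sin(49° - 79°) = sin 49° cos 79° - cos 49° sin 79° = -1/2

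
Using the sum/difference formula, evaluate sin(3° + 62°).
sin(3° + 62°) = sin 3° cos 62° + cos 3° sin 62° = 0.9063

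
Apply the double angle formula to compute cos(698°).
cos(698°) = cos²349° - sin²349° = 0.9272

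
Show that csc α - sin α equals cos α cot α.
LHS = 1/sin α - sin α = (1 - sin²α)/sin α = cos²α/sin α = cos α · (cos α/sin α) = cos α cot α = RHS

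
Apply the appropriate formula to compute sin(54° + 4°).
sin(54° + 4°) = sin 54° cos 4° + cos 54° sin 4° = 0.848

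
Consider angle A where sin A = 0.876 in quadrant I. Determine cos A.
cos A = √(1 - sin²A) = 0.4823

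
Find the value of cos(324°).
cos(324°) = 0.809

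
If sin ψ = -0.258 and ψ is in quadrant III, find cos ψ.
cos ψ = -0.9661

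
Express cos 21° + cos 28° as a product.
cos 21° + cos 28° = 2 cos(24.5°) cos(-3.5°)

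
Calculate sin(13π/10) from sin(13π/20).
sin(13π/10) = 2 sin 13π/20 cos 13π/20 = -0.809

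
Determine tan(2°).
tan(2°) = 0.03492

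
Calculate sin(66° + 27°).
sin(66° + 27°) = sin 66° cos 27° + cos 66° sin 27° = 0.9986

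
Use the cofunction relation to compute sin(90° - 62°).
sin(90° - 62°) = cos(62°) = 0.4695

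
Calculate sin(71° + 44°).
sin(71° + 44°) = sin 71° cos 44° + cos 71° sin 44° = 0.9063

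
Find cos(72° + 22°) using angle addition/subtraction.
cos(72° + 22°) = cos 72° cos 22° - sin 72° sin 22° = -0.06976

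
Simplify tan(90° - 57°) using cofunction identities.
tan(90° - 57°) = cot(57°)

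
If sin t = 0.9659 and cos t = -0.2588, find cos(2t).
cos(2t) = cos²t - sin²t = -0.866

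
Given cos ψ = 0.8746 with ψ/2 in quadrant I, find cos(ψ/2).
cos(ψ/2) = ±√((1 + cos ψ)/2); positive since ψ/2 ∈ QI, so cos(ψ/2) = 0.9681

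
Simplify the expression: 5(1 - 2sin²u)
5(1 - 2sin²u) = 5(cos(2u)) (using Double angle)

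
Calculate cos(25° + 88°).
cos(25° + 88°) = cos 25° cos 88° - sin 25° sin 88° = -0.3907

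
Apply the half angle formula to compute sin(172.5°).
sin(172.5°) = √((1 - cos 345°)/2) = 0.1305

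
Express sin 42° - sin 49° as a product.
sin 42° - sin 49° = 2 cos(45.5°) sin(-3.5°)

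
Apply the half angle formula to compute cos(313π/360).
cos(313π/360) = -√((1 + cos 313π/180)/2) = -0.9171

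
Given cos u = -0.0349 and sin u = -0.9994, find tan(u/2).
tan(u/2) = sin u / (1 + cos u) = -1.036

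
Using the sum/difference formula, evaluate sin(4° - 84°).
sin(4° - 84°) = sin 4° cos 84° - cos 4° sin 84° = -0.9848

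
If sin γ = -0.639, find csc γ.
csc γ = 1/sin γ = -1.565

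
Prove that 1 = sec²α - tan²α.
RHS = 1/cos²α - sin²α/cos²α = (1 - sin²α)/cos²α = cos²α/cos²α = 1 = LHS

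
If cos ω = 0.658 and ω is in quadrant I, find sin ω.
sin ω = 0.753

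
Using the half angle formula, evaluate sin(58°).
sin(58°) = √((1 - cos 116°)/2) = 0.848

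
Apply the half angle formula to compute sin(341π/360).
sin(341π/360) = √((1 - cos 341π/180)/2) = 0.165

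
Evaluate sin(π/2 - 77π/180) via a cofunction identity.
sin(π/2 - 77π/180) = cos(77π/180) = 0.225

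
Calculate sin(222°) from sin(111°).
sin(222°) = 2 sin 111° cos 111° = -0.6691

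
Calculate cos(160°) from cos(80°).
cos(160°) = 2cos²80° - 1 = -0.9397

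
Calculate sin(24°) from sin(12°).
sin(24°) = 2 sin 12° cos 12° = 0.4067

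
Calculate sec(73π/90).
sec(73π/90) = -1.206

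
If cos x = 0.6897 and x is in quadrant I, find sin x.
sin x = 0.7241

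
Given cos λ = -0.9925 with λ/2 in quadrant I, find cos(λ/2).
cos(λ/2) = ±√((1 + cos λ)/2); positive since λ/2 ∈ QI, so cos(λ/2) = 0.06124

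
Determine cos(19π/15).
cos(19π/15) = -0.6691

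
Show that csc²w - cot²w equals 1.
LHS = 1/sin²w - cos²w/sin²w = (1 - cos²w)/sin²w = sin²w/sin²w = 1 = RHS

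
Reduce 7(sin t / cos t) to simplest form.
7(sin t / cos t) = 7(tan t) (using Quotient identity)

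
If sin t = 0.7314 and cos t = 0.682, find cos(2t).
cos(2t) = cos²t - sin²t = -0.06982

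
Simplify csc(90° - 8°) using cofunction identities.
csc(90° - 8°) = sec(8°)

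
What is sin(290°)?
sin(290°) = -0.9397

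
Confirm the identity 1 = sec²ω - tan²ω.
RHS = 1/cos²ω - sin²ω/cos²ω = (1 - sin²ω)/cos²ω = cos²ω/cos²ω = 1 = LHS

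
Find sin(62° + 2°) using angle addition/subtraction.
sin(62° + 2°) = sin 62° cos 2° + cos 62° sin 2° = 0.8988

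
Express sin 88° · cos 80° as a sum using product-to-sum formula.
sin 88° cos 80° = (1/2)[sin(88°+80°) + sin(88°-80°)]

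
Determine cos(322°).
cos(322°) = 0.788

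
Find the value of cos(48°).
cos(48°) = 0.6691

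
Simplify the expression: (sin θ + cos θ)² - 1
(sin θ + cos θ)² - 1 = sin(2θ) (using Pythagorean + double angle)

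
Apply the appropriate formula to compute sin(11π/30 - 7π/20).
sin(11π/30 - 7π/20) = sin 11π/30 cos 7π/20 - cos 11π/30 sin 7π/20 = 0.05234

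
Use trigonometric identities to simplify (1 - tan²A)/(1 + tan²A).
(1 - tan²A)/(1 + tan²A) = cos(2A) (using Double angle)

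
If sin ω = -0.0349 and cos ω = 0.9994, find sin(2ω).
sin(2ω) = 2 sin ω cos ω = -0.06976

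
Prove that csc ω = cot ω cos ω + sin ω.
RHS = cos²ω/sin ω + sin ω = (cos²ω + sin²ω)/sin ω = 1/sin ω = csc ω = LHS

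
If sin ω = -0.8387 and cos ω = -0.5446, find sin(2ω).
sin(2ω) = 2 sin ω cos ω = 0.9135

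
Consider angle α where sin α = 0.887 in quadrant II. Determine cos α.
cos α = ±√(1 - sin²α) = -0.4618 (negative in QII)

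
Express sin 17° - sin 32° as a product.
sin 17° - sin 32° = 2 cos(24.5°) sin(-7.5°)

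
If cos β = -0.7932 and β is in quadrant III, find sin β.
sin β = -0.609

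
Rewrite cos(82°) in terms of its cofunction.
cos(82°) = sin(90° - 82°) = sin(8°)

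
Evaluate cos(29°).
cos(29°) = 0.8746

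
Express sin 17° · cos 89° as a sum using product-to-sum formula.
sin 17° cos 89° = (1/2)[sin(17°+89°) + sin(17°-89°)]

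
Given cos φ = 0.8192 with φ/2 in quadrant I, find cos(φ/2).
cos(φ/2) = ±√((1 + cos φ)/2); positive since φ/2 ∈ QI, so cos(φ/2) = 0.9537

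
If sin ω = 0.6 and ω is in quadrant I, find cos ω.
cos ω = 0.8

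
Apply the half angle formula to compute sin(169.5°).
sin(169.5°) = √((1 - cos 339°)/2) = 0.1822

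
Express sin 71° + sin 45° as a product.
sin 71° + sin 45° = 2 sin(58°) cos(13°)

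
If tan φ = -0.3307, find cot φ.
cot φ = 1/tan φ = -3.024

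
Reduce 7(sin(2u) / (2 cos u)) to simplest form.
7(sin(2u) / (2 cos u)) = 7(sin u) (using Double angle)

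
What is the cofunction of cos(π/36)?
cos(π/36) = sin(π/2 - π/36) = sin(17π/36)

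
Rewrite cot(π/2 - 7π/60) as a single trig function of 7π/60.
cot(π/2 - 7π/60) = tan(7π/60)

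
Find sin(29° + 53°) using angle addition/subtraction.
sin(29° + 53°) = sin 29° cos 53° + cos 29° sin 53° = 0.9903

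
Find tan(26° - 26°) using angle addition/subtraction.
tan(26° - 26°) = (tan 26° - tan 26°)/(1 + tan 26° tan 26°) = 0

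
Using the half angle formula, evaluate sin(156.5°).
sin(156.5°) = √((1 - cos 313°)/2) = 0.3987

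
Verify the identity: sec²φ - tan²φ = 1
LHS = 1/cos²φ - sin²φ/cos²φ = (1 - sin²φ)/cos²φ = cos²φ/cos²φ = 1 = RHS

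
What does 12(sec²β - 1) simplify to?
12(sec²β - 1) = 12(tan²β) (using Pythagorean identity)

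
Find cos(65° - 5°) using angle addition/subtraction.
cos(65° - 5°) = cos 65° cos 5° + sin 65° sin 5° = 1/2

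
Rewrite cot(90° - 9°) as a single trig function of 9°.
cot(90° - 9°) = tan(9°)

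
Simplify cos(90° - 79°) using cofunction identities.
cos(90° - 79°) = sin(79°)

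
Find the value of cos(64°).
cos(64°) = 0.4384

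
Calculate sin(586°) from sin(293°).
sin(586°) = 2 sin 293° cos 293° = -0.7193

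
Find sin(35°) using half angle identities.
sin(35°) = √((1 - cos 70°)/2) = 0.5736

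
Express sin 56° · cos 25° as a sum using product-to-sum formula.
sin 56° cos 25° = (1/2)[sin(56°+25°) + sin(56°-25°)]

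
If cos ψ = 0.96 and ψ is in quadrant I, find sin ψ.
sin ψ = 0.28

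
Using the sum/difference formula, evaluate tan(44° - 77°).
tan(44° - 77°) = (tan 44° - tan 77°)/(1 + tan 44° tan 77°) = -0.6494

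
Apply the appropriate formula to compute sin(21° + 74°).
sin(21° + 74°) = sin 21° cos 74° + cos 21° sin 74° = 0.9962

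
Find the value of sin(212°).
sin(212°) = -0.5299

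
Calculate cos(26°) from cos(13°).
cos(26°) = cos²13° - sin²13° = 0.8988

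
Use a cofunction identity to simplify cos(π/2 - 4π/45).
cos(π/2 - 4π/45) = sin(4π/45)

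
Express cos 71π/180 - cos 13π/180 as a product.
cos 71π/180 - cos 13π/180 = -2 sin(7π/30) sin(29π/180)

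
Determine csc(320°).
csc(320°) = -1.556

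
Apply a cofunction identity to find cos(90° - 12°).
cos(90° - 12°) = sin(12°) = 0.2079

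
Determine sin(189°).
sin(189°) = -0.1564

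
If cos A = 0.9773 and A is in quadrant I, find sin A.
sin A = 0.2119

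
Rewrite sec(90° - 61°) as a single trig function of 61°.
sec(90° - 61°) = csc(61°)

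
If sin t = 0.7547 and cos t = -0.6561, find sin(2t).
sin(2t) = 2 sin t cos t = -0.9903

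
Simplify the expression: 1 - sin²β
1 - sin²β = cos²β (using Pythagorean identity)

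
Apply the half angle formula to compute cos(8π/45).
cos(8π/45) = √((1 + cos 16π/45)/2) = 0.848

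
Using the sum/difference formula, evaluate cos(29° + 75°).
cos(29° + 75°) = cos 29° cos 75° - sin 29° sin 75° = -0.2419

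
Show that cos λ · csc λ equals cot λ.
LHS = cos λ · (1/sin λ) = cos λ/sin λ = cot λ = RHS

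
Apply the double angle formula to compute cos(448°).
cos(448°) = cos²224° - sin²224° = 0.0349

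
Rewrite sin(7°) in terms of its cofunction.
sin(7°) = cos(90° - 7°) = cos(83°)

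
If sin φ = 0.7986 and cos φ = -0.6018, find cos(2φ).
cos(2φ) = cos²φ - sin²φ = -0.2756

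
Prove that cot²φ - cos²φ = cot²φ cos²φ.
LHS = cos²φ/sin²φ - cos²φ = cos²φ(1/sin²φ - 1) = cos²φ · (1 - sin²φ)/sin²φ = cos²φ · cos²φ/sin²φ = cos²φ · cot²φ = RHS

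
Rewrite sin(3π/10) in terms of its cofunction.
sin(3π/10) = cos(π/2 - 3π/10) = cos(π/5)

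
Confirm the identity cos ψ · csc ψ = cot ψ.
LHS = cos ψ · (1/sin ψ) = cos ψ/sin ψ = cot ψ = RHS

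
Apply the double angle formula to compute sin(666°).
sin(666°) = 2 sin 333° cos 333° = -0.809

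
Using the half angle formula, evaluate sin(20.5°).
sin(20.5°) = √((1 - cos 41°)/2) = 0.3502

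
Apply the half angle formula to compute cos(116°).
cos(116°) = -√((1 + cos 232°)/2) = -0.4384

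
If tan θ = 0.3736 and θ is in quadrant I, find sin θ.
sin θ = 0.35 (using tan²θ + 1 = sec²θ)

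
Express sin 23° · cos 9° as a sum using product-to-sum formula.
sin 23° cos 9° = (1/2)[sin(23°+9°) + sin(23°-9°)]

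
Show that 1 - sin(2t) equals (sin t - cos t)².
RHS = sin²t - 2 sin t cos t + cos²t = (sin²t + cos²t) - 2 sin t cos t = 1 - sin(2t) = LHS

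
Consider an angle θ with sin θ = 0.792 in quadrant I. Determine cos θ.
cos θ = √(1 - sin²θ) = 0.6105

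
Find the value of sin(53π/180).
sin(53π/180) = 0.7986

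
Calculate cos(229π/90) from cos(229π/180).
cos(229π/90) = cos²229π/180 - sin²229π/180 = -0.1392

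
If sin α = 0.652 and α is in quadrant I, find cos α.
cos α = 0.7582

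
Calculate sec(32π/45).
sec(32π/45) = -1.624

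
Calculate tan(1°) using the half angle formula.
tan(1°) = sin 2° / (1 + cos 2°) = 0.01746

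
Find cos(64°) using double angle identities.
cos(64°) = cos²32° - sin²32° = 0.4384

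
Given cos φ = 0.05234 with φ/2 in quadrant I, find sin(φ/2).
sin(φ/2) = ±√((1 - cos φ)/2); positive since φ/2 ∈ QI, so sin(φ/2) = 0.6884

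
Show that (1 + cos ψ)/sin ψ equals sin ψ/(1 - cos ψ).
RHS = sin ψ(1 + cos ψ) / ((1 - cos ψ)(1 + cos ψ)) = sin ψ(1 + cos ψ) / (1 - cos²ψ) = sin ψ(1 + cos ψ) / sin²ψ = (1 + cos ψ)/sin ψ = LHS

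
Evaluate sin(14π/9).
sin(14π/9) = -0.9848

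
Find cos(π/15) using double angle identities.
cos(π/15) = cos²π/30 - sin²π/30 = 0.9781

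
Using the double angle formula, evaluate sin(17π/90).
sin(17π/90) = 2 sin 17π/180 cos 17π/180 = 0.5592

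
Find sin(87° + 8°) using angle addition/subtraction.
sin(87° + 8°) = sin 87° cos 8° + cos 87° sin 8° = 0.9962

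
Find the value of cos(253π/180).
cos(253π/180) = -0.2924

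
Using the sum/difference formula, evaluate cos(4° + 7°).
cos(4° + 7°) = cos 4° cos 7° - sin 4° sin 7° = 0.9816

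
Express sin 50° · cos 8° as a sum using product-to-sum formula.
sin 50° cos 8° = (1/2)[sin(50°+8°) + sin(50°-8°)]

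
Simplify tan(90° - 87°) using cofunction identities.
tan(90° - 87°) = cot(87°)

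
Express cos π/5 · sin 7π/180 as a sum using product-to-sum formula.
cos π/5 sin 7π/180 = (1/2)[sin(π/5+7π/180) - sin(π/5-7π/180)]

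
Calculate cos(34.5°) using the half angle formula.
cos(34.5°) = √((1 + cos 69°)/2) = 0.8241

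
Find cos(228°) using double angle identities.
cos(228°) = cos²114° - sin²114° = -0.6691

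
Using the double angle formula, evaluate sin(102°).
sin(102°) = 2 sin 51° cos 51° = 0.9781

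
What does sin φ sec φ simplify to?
sin φ sec φ = tan φ (using Reciprocal + quotient)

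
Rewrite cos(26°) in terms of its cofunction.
cos(26°) = sin(90° - 26°) = sin(64°)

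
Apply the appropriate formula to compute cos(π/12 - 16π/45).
cos(π/12 - 16π/45) = cos π/12 cos 16π/45 + sin π/12 sin 16π/45 = 0.6561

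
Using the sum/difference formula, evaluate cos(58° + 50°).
cos(58° + 50°) = cos 58° cos 50° - sin 58° sin 50° = -0.309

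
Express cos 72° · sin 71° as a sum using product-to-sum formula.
cos 72° sin 71° = (1/2)[sin(72°+71°) - sin(72°-71°)]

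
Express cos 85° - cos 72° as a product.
cos 85° - cos 72° = -2 sin(78.5°) sin(6.5°)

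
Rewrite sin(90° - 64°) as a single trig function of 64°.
sin(90° - 64°) = cos(64°)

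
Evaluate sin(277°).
sin(277°) = -0.9925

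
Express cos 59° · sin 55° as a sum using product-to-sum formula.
cos 59° sin 55° = (1/2)[sin(59°+55°) - sin(59°-55°)]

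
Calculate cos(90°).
cos(90°) = 0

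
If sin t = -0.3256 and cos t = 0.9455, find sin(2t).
sin(2t) = 2 sin t cos t = -0.6157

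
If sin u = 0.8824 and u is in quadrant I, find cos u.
cos u = 0.4705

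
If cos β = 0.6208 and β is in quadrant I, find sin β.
sin β = 0.784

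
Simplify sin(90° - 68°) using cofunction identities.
sin(90° - 68°) = cos(68°)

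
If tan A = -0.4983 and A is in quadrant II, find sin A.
sin A = 0.446 (using tan²A + 1 = sec²A)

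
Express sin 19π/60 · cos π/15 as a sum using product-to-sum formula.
sin 19π/60 cos π/15 = (1/2)[sin(19π/60+π/15) + sin(19π/60-π/15)]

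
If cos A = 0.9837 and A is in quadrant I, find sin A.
sin A = 0.1798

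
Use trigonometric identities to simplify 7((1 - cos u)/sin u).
7((1 - cos u)/sin u) = 7(tan(u/2)) (using Half angle)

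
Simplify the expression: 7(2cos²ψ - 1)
7(2cos²ψ - 1) = 7(cos(2ψ)) (using Double angle)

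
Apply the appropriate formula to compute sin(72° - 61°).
sin(72° - 61°) = sin 72° cos 61° - cos 72° sin 61° = 0.1908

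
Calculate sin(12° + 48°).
sin(12° + 48°) = sin 12° cos 48° + cos 12° sin 48° = √3/2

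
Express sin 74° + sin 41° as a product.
sin 74° + sin 41° = 2 sin(57.5°) cos(16.5°)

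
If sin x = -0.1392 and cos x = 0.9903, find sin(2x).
sin(2x) = 2 sin x cos x = -0.2757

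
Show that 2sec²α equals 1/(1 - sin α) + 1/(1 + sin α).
RHS = [(1 + sin α) + (1 - sin α)] / [(1 - sin α)(1 + sin α)] = 2/(1 - sin²α) = 2/cos²α = 2sec²α = LHS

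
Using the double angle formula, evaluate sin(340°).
sin(340°) = 2 sin 170° cos 170° = -0.342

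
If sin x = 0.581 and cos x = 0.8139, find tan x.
tan x = sin x / cos x = 0.7138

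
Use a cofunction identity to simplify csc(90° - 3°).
csc(90° - 3°) = sec(3°)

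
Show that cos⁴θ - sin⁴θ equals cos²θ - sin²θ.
LHS = (cos²θ - sin²θ)(cos²θ + sin²θ) = (cos²θ - sin²θ) · 1 = cos²θ - sin²θ = RHS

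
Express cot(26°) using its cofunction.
cot(26°) = tan(90° - 26°) = tan(64°)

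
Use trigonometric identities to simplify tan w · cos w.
tan w · cos w = sin w (using Quotient identity)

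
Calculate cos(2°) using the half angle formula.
cos(2°) = √((1 + cos 4°)/2) = 0.9994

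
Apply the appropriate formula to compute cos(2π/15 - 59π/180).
cos(2π/15 - 59π/180) = cos 2π/15 cos 59π/180 + sin 2π/15 sin 59π/180 = 0.8192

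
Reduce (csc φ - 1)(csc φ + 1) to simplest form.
(csc φ - 1)(csc φ + 1) = cot²φ (using Diff. of squares)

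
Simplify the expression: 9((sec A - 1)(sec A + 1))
9((sec A - 1)(sec A + 1)) = 9(tan²A) (using Diff. of squares)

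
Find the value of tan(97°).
tan(97°) = -8.144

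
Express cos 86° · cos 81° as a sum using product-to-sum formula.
cos 86° cos 81° = (1/2)[cos(86°-81°) + cos(86°+81°)]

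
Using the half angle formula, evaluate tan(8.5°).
tan(8.5°) = sin 17° / (1 + cos 17°) = 0.1495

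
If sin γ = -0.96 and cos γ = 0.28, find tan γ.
tan γ = sin γ / cos γ = -3.429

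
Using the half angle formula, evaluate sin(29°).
sin(29°) = √((1 - cos 58°)/2) = 0.4848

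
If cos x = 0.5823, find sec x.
sec x = 1/cos x = 1.717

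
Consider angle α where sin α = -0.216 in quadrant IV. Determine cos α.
cos α = √(1 - sin²α) = 0.9764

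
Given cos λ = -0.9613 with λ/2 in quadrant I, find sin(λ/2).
sin(λ/2) = ±√((1 - cos λ)/2); positive since λ/2 ∈ QI, so sin(λ/2) = 0.9903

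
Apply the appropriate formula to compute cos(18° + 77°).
cos(18° + 77°) = cos 18° cos 77° - sin 18° sin 77° = -0.08716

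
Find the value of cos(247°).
cos(247°) = -0.3907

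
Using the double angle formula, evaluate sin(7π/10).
sin(7π/10) = 2 sin 7π/20 cos 7π/20 = 0.809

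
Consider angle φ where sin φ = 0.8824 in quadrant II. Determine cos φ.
cos φ = ±√(1 - sin²φ) = -0.4705 (negative in QII)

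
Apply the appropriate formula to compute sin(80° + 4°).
sin(80° + 4°) = sin 80° cos 4° + cos 80° sin 4° = 0.9945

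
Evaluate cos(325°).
cos(325°) = 0.8192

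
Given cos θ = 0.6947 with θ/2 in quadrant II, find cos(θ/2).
cos(θ/2) = ±√((1 + cos θ)/2); negative since θ/2 ∈ QII, so cos(θ/2) = -0.9205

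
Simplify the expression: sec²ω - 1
sec²ω - 1 = tan²ω (using Pythagorean identity)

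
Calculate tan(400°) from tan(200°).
tan(400°) = 2 tan 200° / (1 - tan²200°) = 0.8391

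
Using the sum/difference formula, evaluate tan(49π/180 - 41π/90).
tan(49π/180 - 41π/90) = (tan 49π/180 - tan 41π/90)/(1 + tan 49π/180 tan 41π/90) = -0.6494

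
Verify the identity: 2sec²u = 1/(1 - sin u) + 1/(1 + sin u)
RHS = [(1 + sin u) + (1 - sin u)] / [(1 - sin u)(1 + sin u)] = 2/(1 - sin²u) = 2/cos²u = 2sec²u = LHS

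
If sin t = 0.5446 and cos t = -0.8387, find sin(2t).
sin(2t) = 2 sin t cos t = -0.9135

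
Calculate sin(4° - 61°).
sin(4° - 61°) = sin 4° cos 61° - cos 4° sin 61° = -0.8387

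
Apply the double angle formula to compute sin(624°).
sin(624°) = 2 sin 312° cos 312° = -0.9945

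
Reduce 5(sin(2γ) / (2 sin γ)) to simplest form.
5(sin(2γ) / (2 sin γ)) = 5(cos γ) (using Double angle)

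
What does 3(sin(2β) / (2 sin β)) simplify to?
3(sin(2β) / (2 sin β)) = 3(cos β) (using Double angle)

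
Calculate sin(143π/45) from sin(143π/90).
sin(143π/45) = 2 sin 143π/90 cos 143π/90 = -0.5299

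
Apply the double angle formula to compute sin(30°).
sin(30°) = 2 sin 15° cos 15° = 1/2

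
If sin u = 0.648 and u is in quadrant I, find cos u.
cos u = 0.7616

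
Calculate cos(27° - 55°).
cos(27° - 55°) = cos 27° cos 55° + sin 27° sin 55° = 0.8829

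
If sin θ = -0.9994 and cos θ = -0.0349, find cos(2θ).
cos(2θ) = cos²θ - sin²θ = -0.9976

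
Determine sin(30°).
sin(30°) = 1/2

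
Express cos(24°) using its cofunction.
cos(24°) = sin(90° - 24°) = sin(66°)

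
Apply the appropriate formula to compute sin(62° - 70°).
sin(62° - 70°) = sin 62° cos 70° - cos 62° sin 70° = -0.1392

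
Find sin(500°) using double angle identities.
sin(500°) = 2 sin 250° cos 250° = 0.6428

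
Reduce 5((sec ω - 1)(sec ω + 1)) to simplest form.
5((sec ω - 1)(sec ω + 1)) = 5(tan²ω) (using Diff. of squares)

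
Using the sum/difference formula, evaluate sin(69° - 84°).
sin(69° - 84°) = sin 69° cos 84° - cos 69° sin 84° = -(√6-√2)/4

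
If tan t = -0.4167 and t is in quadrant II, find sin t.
sin t = 0.3846 (using tan²t + 1 = sec²t)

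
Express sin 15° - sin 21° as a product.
sin 15° - sin 21° = 2 cos(18°) sin(-3°)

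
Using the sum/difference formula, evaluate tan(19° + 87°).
tan(19° + 87°) = (tan 19° + tan 87°)/(1 - tan 19° tan 87°) = -3.487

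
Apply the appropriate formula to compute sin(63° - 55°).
sin(63° - 55°) = sin 63° cos 55° - cos 63° sin 55° = 0.1392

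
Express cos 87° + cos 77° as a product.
cos 87° + cos 77° = 2 cos(82°) cos(5°)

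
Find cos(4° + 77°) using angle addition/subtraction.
cos(4° + 77°) = cos 4° cos 77° - sin 4° sin 77° = 0.1564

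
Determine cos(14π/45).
cos(14π/45) = 0.5592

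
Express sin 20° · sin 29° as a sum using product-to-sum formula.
sin 20° sin 29° = (1/2)[cos(20°-29°) - cos(20°+29°)]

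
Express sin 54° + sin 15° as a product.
sin 54° + sin 15° = 2 sin(34.5°) cos(19.5°)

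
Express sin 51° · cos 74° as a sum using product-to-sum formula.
sin 51° cos 74° = (1/2)[sin(51°+74°) + sin(51°-74°)]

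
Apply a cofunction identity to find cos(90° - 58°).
cos(90° - 58°) = sin(58°) = 0.848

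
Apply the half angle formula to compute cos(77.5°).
cos(77.5°) = √((1 + cos 155°)/2) = 0.2164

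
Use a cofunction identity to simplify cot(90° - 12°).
cot(90° - 12°) = tan(12°)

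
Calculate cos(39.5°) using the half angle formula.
cos(39.5°) = √((1 + cos 79°)/2) = 0.7716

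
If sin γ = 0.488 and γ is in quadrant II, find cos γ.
cos γ = -0.8728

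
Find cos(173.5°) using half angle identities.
cos(173.5°) = -√((1 + cos 347°)/2) = -0.9936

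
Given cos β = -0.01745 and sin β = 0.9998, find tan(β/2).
tan(β/2) = sin β / (1 + cos β) = 1.018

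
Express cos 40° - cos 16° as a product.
cos 40° - cos 16° = -2 sin(28°) sin(12°)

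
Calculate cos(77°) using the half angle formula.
cos(77°) = √((1 + cos 154°)/2) = 0.225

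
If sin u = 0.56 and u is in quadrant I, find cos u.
cos u = 0.8285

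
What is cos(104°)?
cos(104°) = -0.2419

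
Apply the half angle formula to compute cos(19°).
cos(19°) = √((1 + cos 38°)/2) = 0.9455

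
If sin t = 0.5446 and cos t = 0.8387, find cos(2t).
cos(2t) = cos²t - sin²t = 0.4068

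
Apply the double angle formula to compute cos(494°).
cos(494°) = cos²247° - sin²247° = -0.6947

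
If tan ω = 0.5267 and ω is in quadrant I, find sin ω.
sin ω = 0.466 (using tan²ω + 1 = sec²ω)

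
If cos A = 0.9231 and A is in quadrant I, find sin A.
sin A = 0.3846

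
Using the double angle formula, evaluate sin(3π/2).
sin(3π/2) = 2 sin 3π/4 cos 3π/4 = -1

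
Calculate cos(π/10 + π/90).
cos(π/10 + π/90) = cos π/10 cos π/90 - sin π/10 sin π/90 = 0.9397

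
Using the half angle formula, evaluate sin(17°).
sin(17°) = √((1 - cos 34°)/2) = 0.2924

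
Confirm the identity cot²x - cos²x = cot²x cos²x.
LHS = cos²x/sin²x - cos²x = cos²x(1/sin²x - 1) = cos²x · (1 - sin²x)/sin²x = cos²x · cos²x/sin²x = cos²x · cot²x = RHS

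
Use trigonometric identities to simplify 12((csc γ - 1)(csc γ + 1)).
12((csc γ - 1)(csc γ + 1)) = 12(cot²γ) (using Diff. of squares)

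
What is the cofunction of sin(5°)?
sin(5°) = cos(90° - 5°) = cos(85°)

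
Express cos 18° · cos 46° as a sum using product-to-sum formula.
cos 18° cos 46° = (1/2)[cos(18°-46°) + cos(18°+46°)]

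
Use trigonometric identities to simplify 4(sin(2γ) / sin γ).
4(sin(2γ) / sin γ) = 4(2 cos γ) (using Double angle)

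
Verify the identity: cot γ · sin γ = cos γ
LHS = (cos γ/sin γ) · sin γ = cos γ = RHS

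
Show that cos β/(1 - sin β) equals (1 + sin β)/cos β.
RHS = (1 + sin β)(1 - sin β) / (cos β(1 - sin β)) = (1 - sin²β) / (cos β(1 - sin β)) = cos²β / (cos β(1 - sin β)) = cos β/(1 - sin β) = LHS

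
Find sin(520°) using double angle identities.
sin(520°) = 2 sin 260° cos 260° = 0.342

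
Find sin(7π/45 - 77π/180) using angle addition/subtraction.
sin(7π/45 - 77π/180) = sin 7π/45 cos 77π/180 - cos 7π/45 sin 77π/180 = -0.7547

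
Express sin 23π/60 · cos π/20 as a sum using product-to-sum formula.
sin 23π/60 cos π/20 = (1/2)[sin(23π/60+π/20) + sin(23π/60-π/20)]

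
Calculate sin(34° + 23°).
sin(34° + 23°) = sin 34° cos 23° + cos 34° sin 23° = 0.8387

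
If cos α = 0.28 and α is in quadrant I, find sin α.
sin α = 0.96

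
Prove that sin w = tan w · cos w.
RHS = (sin w/cos w) · cos w = sin w = LHS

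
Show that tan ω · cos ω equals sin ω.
LHS = (sin ω/cos ω) · cos ω = sin ω = RHS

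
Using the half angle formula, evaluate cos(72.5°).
cos(72.5°) = √((1 + cos 145°)/2) = 0.3007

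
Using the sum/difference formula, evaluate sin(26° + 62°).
sin(26° + 62°) = sin 26° cos 62° + cos 26° sin 62° = 0.9994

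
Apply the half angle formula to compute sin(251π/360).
sin(251π/360) = √((1 - cos 251π/180)/2) = 0.8141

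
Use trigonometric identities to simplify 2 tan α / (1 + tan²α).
2 tan α / (1 + tan²α) = sin(2α) (using Double angle)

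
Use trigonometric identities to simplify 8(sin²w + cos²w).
8(sin²w + cos²w) = 8 (using Pythagorean identity)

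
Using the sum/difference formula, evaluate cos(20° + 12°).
cos(20° + 12°) = cos 20° cos 12° - sin 20° sin 12° = 0.848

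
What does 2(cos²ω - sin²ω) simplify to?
2(cos²ω - sin²ω) = 2(cos(2ω)) (using Double angle)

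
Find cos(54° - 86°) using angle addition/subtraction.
cos(54° - 86°) = cos 54° cos 86° + sin 54° sin 86° = 0.848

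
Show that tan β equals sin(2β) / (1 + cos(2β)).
RHS = 2 sin β cos β / (2cos²β) = sin β/cos β = tan β = LHS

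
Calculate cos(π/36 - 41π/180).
cos(π/36 - 41π/180) = cos π/36 cos 41π/180 + sin π/36 sin 41π/180 = 0.809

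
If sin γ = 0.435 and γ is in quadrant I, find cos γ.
cos γ = 0.9004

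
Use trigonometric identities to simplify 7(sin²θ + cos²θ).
7(sin²θ + cos²θ) = 7 (using Pythagorean identity)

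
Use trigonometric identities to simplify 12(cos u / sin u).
12(cos u / sin u) = 12(cot u) (using Quotient identity)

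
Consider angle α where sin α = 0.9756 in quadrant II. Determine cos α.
cos α = ±√(1 - sin²α) = -0.2196 (negative in QII)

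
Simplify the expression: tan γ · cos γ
tan γ · cos γ = sin γ (using Quotient identity)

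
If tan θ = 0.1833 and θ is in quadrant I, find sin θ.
sin θ = 0.1803 (using tan²θ + 1 = sec²θ)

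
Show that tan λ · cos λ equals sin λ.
LHS = (sin λ/cos λ) · cos λ = sin λ = RHS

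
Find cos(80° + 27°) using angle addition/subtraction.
cos(80° + 27°) = cos 80° cos 27° - sin 80° sin 27° = -0.2924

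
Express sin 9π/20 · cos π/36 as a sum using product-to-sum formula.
sin 9π/20 cos π/36 = (1/2)[sin(9π/20+π/36) + sin(9π/20-π/36)]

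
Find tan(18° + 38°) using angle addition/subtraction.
tan(18° + 38°) = (tan 18° + tan 38°)/(1 - tan 18° tan 38°) = 1.483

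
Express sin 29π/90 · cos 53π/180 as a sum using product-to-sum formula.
sin 29π/90 cos 53π/180 = (1/2)[sin(29π/90+53π/180) + sin(29π/90-53π/180)]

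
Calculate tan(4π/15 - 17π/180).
tan(4π/15 - 17π/180) = (tan 4π/15 - tan 17π/180)/(1 + tan 4π/15 tan 17π/180) = 0.6009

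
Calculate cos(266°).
cos(266°) = -0.06976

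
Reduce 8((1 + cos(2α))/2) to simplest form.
8((1 + cos(2α))/2) = 8(cos²α) (using Power reduction)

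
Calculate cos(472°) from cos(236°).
cos(472°) = cos²236° - sin²236° = -0.3746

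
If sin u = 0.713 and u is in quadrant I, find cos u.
cos u = 0.7012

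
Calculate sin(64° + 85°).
sin(64° + 85°) = sin 64° cos 85° + cos 64° sin 85° = 0.515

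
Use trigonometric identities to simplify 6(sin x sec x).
6(sin x sec x) = 6(tan x) (using Reciprocal + quotient)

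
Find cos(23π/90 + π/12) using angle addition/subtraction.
cos(23π/90 + π/12) = cos 23π/90 cos π/12 - sin 23π/90 sin π/12 = 0.4848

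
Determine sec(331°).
sec(331°) = 1.143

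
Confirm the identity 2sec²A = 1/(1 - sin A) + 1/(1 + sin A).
RHS = [(1 + sin A) + (1 - sin A)] / [(1 - sin A)(1 + sin A)] = 2/(1 - sin²A) = 2/cos²A = 2sec²A = LHS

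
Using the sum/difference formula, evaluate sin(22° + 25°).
sin(22° + 25°) = sin 22° cos 25° + cos 22° sin 25° = 0.7314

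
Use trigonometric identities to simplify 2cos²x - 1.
2cos²x - 1 = cos(2x) (using Double angle)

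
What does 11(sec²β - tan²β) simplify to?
11(sec²β - tan²β) = 11 (using Pythagorean identity)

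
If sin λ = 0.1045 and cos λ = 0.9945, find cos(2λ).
cos(2λ) = cos²λ - sin²λ = 0.9781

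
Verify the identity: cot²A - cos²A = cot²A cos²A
LHS = cos²A/sin²A - cos²A = cos²A(1/sin²A - 1) = cos²A · (1 - sin²A)/sin²A = cos²A · cos²A/sin²A = cos²A · cot²A = RHS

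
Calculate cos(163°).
cos(163°) = -0.9563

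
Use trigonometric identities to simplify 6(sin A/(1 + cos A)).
6(sin A/(1 + cos A)) = 6(tan(A/2)) (using Half angle)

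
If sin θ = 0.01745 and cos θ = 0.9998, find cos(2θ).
cos(2θ) = cos²θ - sin²θ = 0.9993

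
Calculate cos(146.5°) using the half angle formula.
cos(146.5°) = -√((1 + cos 293°)/2) = -0.8339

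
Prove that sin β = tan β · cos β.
RHS = (sin β/cos β) · cos β = sin β = LHS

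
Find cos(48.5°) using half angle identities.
cos(48.5°) = √((1 + cos 97°)/2) = 0.6626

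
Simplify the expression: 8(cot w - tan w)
8(cot w - tan w) = 8(2 cot(2w)) (using Double angle)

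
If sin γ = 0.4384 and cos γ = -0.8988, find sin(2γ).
sin(2γ) = 2 sin γ cos γ = -0.7881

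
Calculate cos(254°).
cos(254°) = -0.2756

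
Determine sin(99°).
sin(99°) = 0.9877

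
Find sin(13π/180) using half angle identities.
sin(13π/180) = √((1 - cos 13π/90)/2) = 0.225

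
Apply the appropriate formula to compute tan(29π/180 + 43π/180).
tan(29π/180 + 43π/180) = (tan 29π/180 + tan 43π/180)/(1 - tan 29π/180 tan 43π/180) = 3.078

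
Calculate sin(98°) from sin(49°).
sin(98°) = 2 sin 49° cos 49° = 0.9903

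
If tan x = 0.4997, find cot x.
cot x = 1/tan x = 2.001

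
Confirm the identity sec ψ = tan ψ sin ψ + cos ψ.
RHS = sin²ψ/cos ψ + cos ψ = (sin²ψ + cos²ψ)/cos ψ = 1/cos ψ = sec ψ = LHS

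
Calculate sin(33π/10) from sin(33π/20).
sin(33π/10) = 2 sin 33π/20 cos 33π/20 = -0.809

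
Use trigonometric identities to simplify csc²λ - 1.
csc²λ - 1 = cot²λ (using Pythagorean identity)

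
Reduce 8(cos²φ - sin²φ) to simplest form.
8(cos²φ - sin²φ) = 8(cos(2φ)) (using Double angle)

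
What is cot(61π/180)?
cot(61π/180) = 0.5543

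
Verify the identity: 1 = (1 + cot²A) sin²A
RHS = csc²A · sin²A = (1/sin²A) · sin²A = 1 = LHS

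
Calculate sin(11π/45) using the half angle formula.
sin(11π/45) = √((1 - cos 22π/45)/2) = 0.6947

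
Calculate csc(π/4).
csc(π/4) = √2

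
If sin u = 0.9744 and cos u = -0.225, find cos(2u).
cos(2u) = cos²u - sin²u = -0.8988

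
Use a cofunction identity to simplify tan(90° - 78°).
tan(90° - 78°) = cot(78°)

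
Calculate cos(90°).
cos(90°) = 0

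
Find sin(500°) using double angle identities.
sin(500°) = 2 sin 250° cos 250° = 0.6428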